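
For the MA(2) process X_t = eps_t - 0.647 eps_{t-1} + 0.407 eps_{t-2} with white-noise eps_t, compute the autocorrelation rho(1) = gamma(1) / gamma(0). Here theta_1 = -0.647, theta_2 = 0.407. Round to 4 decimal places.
\rho(1) = -0.5746

For an MA(q) process with theta_0 = 1, the autocovariance is
  gamma(k) = sigma^2 * sum_{i=0..q-k} theta_i * theta_{i+k},
and rho(k) = gamma(k) / gamma(0). Sigma^2 cancels.
  numerator   = (1)*(-0.647) + (-0.647)*(0.407) = -0.910329.
  denominator = (1)^2 + (-0.647)^2 + (0.407)^2 = 1.584258.
  rho(1) = -0.910329 / 1.584258 = -0.5746.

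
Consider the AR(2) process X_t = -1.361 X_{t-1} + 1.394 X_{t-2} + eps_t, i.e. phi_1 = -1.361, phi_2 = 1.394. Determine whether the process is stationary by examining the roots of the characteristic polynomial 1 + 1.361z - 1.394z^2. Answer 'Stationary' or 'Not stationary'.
\text{Not stationary}

The AR(p) characteristic polynomial is P(z) = 1 + 1.361z - 1.394z^2.
Stationarity requires all roots to lie outside the unit circle, i.e. |z| > 1 for every root.
Set 1 + (1.361) z + (-1.394) z^2 = 0, i.e. a z^2 + b z + c = 0 with a = -1.394, b = 1.361, c = 1.
Discriminant D = b^2 - 4ac = (1.361)^2 - 4*(-1.394)*1 = 1.852321 - (-5.576) = 7.428321.
D >= 0, so the roots are real: z = (-b +/- sqrt(D)) / (2a) = (-1.361 +/- 2.725495) / (-2.788).
  z_1 = (-1.361 + 2.725495) / (-2.788) = -0.4894,   |z_1| = 0.4894.
  z_2 = (-1.361 - 2.725495) / (-2.788) = 1.4657,   |z_2| = 1.4657.
Moduli of all roots: 0.4894, 1.4657.
All moduli strictly greater than 1? No.
Verdict: Not stationary.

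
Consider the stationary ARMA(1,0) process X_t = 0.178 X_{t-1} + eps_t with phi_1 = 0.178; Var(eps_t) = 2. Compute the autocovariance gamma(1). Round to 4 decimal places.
\gamma(1) = 0.3676

Multiply the model equation by X_{t-k} and take expectations. With theta_0 = psi_0 = 1 and psi_j the MA(infinity) weights, this gives
  gamma(k) - sum_i phi_i gamma(k-i) = c_k,
  c_k = sigma^2 * sum_{j=k..q} theta_j psi_{j-k}   (c_k = 0 for k > q),
using gamma(-m) = gamma(m).
Pure AR (q = 0): c_0 = sigma^2 = 2, c_k = 0 for k >= 1.
Equations for k = 0 and k = 1 (AR order 1):
  gamma(0) = phi_1 gamma(1) + c_0
  gamma(1) = phi_1 gamma(0) + c_1
Substituting the second into the first: gamma(0) (1 - phi_1^2) = c_0 + phi_1 c_1, so
  gamma(0) = c_0 / (1 - phi_1^2) = 2 / (1 - (0.178)^2) = 2 / 0.968316 = 2.065441.
  gamma(1) = phi_1 gamma(0) = (0.178)(2.065441) = 0.367649.
Therefore gamma(1) = 0.3676 (to 4 decimal places).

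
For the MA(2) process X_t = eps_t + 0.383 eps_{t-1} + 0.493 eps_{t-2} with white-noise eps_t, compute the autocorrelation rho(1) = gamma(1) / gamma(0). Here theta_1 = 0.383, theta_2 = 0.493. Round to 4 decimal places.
\rho(1) = 0.4115

For an MA(q) process with theta_0 = 1, the autocovariance is
  gamma(k) = sigma^2 * sum_{i=0..q-k} theta_i * theta_{i+k},
and rho(k) = gamma(k) / gamma(0). Sigma^2 cancels.
  numerator   = (1)*(0.383) + (0.383)*(0.493) = 0.571819.
  denominator = (1)^2 + (0.383)^2 + (0.493)^2 = 1.389738.
  rho(1) = 0.571819 / 1.389738 = 0.4115.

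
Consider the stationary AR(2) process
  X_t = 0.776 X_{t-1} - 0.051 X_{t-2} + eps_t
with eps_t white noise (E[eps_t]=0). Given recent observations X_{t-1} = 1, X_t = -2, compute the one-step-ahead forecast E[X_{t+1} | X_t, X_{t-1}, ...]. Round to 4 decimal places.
E[X_{t+1} \mid \mathcal F_t] = -1.6030

For an AR(p) model X_t = c + sum_i phi_i X_{t-i} + eps_t, the
one-step-ahead conditional mean is
  E[X_{t+1} | X_t, ...] = c + sum_i phi_i X_{t+1-i}.
Substitute known values:
  E[X_{t+1} | ...] = (0.776) * (-2) + (-0.051) * (1)
                   = -1.6030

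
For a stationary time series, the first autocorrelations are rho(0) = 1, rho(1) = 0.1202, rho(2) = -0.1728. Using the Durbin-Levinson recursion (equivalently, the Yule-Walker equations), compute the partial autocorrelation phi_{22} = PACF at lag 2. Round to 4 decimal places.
\phi_{22} = -0.1900

The PACF at lag k is phi_{kk}, the last component of the solution
to the Yule-Walker system G_k phi = r_k where
  (G_k)_{ij} = rho(|i - j|), (r_k)_i = rho(i), i,j = 1..k.
Equivalently, Durbin-Levinson gives phi_{kk} iteratively:
  phi_{11} = rho(1)
  phi_{kk} = [rho(k) - sum_{j=1..k-1} phi_{k-1,j} rho(k-j)]
            / [1 - sum_{j=1..k-1} phi_{k-1,j} rho(j)],
  phi_{k,j} = phi_{k-1,j} - phi_{kk} phi_{k-1,k-j},  j = 1..k-1.
Step k = 1:
  phi_11 = rho(1) = 0.1202.
Step k = 2:
  phi_22 = [rho(2) - phi_11 rho(1)] / [1 - phi_11 rho(1)] = [-0.1728 - (0.1202)(0.1202)] / [1 - (0.1202)(0.1202)]
         = -0.18724804 / 0.98555196 = -0.19.
Therefore phi_{22} = -0.1900.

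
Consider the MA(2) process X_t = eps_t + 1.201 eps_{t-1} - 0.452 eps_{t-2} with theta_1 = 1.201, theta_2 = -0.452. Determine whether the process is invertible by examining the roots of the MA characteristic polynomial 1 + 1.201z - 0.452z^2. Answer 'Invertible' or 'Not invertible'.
\text{Not invertible}

The MA(q) characteristic polynomial is P(z) = 1 + 1.201z - 0.452z^2.
Invertibility requires all roots to lie outside the unit circle, i.e. |z| > 1 for every root.
Set 1 + (1.201) z + (-0.452) z^2 = 0, i.e. a z^2 + b z + c = 0 with a = -0.452, b = 1.201, c = 1.
Discriminant D = b^2 - 4ac = (1.201)^2 - 4*(-0.452)*1 = 1.442401 - (-1.808) = 3.250401.
D >= 0, so the roots are real: z = (-b +/- sqrt(D)) / (2a) = (-1.201 +/- 1.802887) / (-0.904).
  z_1 = (-1.201 + 1.802887) / (-0.904) = -0.6658,   |z_1| = 0.6658.
  z_2 = (-1.201 - 1.802887) / (-0.904) = 3.3229,   |z_2| = 3.3229.
Moduli of all roots: 0.6658, 3.3229.
All moduli strictly greater than 1? No.
Verdict: Not invertible.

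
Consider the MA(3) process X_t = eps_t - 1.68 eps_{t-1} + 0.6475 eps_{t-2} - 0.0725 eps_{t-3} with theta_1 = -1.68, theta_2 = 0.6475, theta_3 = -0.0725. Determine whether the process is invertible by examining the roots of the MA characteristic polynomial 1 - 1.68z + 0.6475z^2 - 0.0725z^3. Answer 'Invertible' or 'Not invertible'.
\text{Not invertible}

The MA(q) characteristic polynomial is P(z) = 1 - 1.68z + 0.6475z^2 - 0.0725z^3.
Invertibility requires all roots to lie outside the unit circle, i.e. |z| > 1 for every root.
Degree 3: look for a simple real root z0 first, then factor out (1 - z/z0) and solve the remaining quadratic.
Testing z0 = 4: P(4) = 1 + (-1.68)(4) + (0.6475)(4)^2 + (-0.0725)(4)^3
  = 1 + (-6.72) + (10.36) + (-4.64) = 0.  So z_0 = 4 is a root, |z_0| = 4.
Divide out the factor (1 - 0.25 z) = (1 - z/z0) (since 1/z0 = 0.25):
  P(z) = (1 - 0.25 z)(1 + (-1.43) z + (0.29) z^2)
  [check: z-coef -1.43 - (0.25) = -1.68; z^2-coef 0.29 - (0.25)(-1.43) = 0.6475; z^3-coef -(0.25)(0.29) = -0.0725.]
Remaining roots from the quadratic factor 1 + (-1.43) z + (0.29) z^2:
  Set 1 + (-1.43) z + (0.29) z^2 = 0, i.e. a z^2 + b z + c = 0 with a = 0.29, b = -1.43, c = 1.
  Discriminant D = b^2 - 4ac = (-1.43)^2 - 4*(0.29)*1 = 2.0449 - (1.16) = 0.8849.
  D >= 0, so the roots are real: z = (-b +/- sqrt(D)) / (2a) = (1.43 +/- 0.940691) / (0.58).
    z_1 = (1.43 + 0.940691) / (0.58) = 4.0874,   |z_1| = 4.0874.
    z_2 = (1.43 - 0.940691) / (0.58) = 0.8436,   |z_2| = 0.8436.
Moduli of all roots: 4.0000, 4.0874, 0.8436.
All moduli strictly greater than 1? No.
Verdict: Not invertible.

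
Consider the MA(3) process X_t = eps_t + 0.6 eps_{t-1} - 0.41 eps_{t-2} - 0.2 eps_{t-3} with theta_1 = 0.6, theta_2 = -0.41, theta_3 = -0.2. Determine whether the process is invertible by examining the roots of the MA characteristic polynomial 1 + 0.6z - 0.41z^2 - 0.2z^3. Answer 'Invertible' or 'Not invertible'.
\text{Invertible}

The MA(q) characteristic polynomial is P(z) = 1 + 0.6z - 0.41z^2 - 0.2z^3.
Invertibility requires all roots to lie outside the unit circle, i.e. |z| > 1 for every root.
Degree 3: look for a simple real root z0 first, then factor out (1 - z/z0) and solve the remaining quadratic.
Testing z0 = -1.25: P(-1.25) = 1 + (0.6)(-1.25) + (-0.41)(-1.25)^2 + (-0.2)(-1.25)^3
  = 1 + (-0.75) + (-0.640625) + (0.390625) = 0.  So z_0 = -1.25 is a root, |z_0| = 1.25.
Divide out the factor (1 + 0.8 z) = (1 - z/z0) (since 1/z0 = -0.8):
  P(z) = (1 + 0.8 z)(1 + (-0.2) z + (-0.25) z^2)
  [check: z-coef -0.2 - (-0.8) = 0.6; z^2-coef -0.25 - (-0.8)(-0.2) = -0.41; z^3-coef -(-0.8)(-0.25) = -0.2.]
Remaining roots from the quadratic factor 1 + (-0.2) z + (-0.25) z^2:
  Set 1 + (-0.2) z + (-0.25) z^2 = 0, i.e. a z^2 + b z + c = 0 with a = -0.25, b = -0.2, c = 1.
  Discriminant D = b^2 - 4ac = (-0.2)^2 - 4*(-0.25)*1 = 0.04 - (-1) = 1.04.
  D >= 0, so the roots are real: z = (-b +/- sqrt(D)) / (2a) = (0.2 +/- 1.019804) / (-0.5).
    z_1 = (0.2 + 1.019804) / (-0.5) = -2.4396,   |z_1| = 2.4396.
    z_2 = (0.2 - 1.019804) / (-0.5) = 1.6396,   |z_2| = 1.6396.
Moduli of all roots: 1.2500, 2.4396, 1.6396.
All moduli strictly greater than 1? Yes.
Verdict: Invertible.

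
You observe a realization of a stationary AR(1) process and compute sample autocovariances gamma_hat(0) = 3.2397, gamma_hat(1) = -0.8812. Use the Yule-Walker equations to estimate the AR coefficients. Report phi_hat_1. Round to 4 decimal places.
\hat\phi_{1} = -0.2720

The Yule-Walker equations for an AR(p) process read, in matrix form,
  Gamma_p phi = r_p,   with   (Gamma_p)_{ij} = gamma(|i - j|),
                       (r_p)_i = gamma(i),   i,j = 1..p.
Substitute the sample gammas (Toeplitz matrix and right-hand side of size 1):
  Gamma_p = [[3.2397]]
  r_p     = [-0.8812]
With p = 1 this is the single equation gamma(0) phi_1 = gamma(1):
  phi_hat_1 = gamma(1) / gamma(0) = -0.8812 / 3.2397 = -0.2720.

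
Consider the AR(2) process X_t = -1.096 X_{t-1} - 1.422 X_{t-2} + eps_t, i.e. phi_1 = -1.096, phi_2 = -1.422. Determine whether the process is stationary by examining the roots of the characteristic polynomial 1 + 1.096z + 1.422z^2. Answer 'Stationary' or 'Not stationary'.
\text{Not stationary}

The AR(p) characteristic polynomial is P(z) = 1 + 1.096z + 1.422z^2.
Stationarity requires all roots to lie outside the unit circle, i.e. |z| > 1 for every root.
Set 1 + (1.096) z + (1.422) z^2 = 0, i.e. a z^2 + b z + c = 0 with a = 1.422, b = 1.096, c = 1.
Discriminant D = b^2 - 4ac = (1.096)^2 - 4*(1.422)*1 = 1.201216 - (5.688) = -4.486784.
D < 0, so the roots are the complex-conjugate pair z = (-b +/- i sqrt(-D)) / (2a) = -0.3854 +/- 0.7448i.
For a conjugate pair |z|^2 = z * conj(z) = (product of roots) = c/a = 1/(1.422) = 0.703235, so |z| = sqrt(0.703235) = 0.8386 for both roots.
Moduli of all roots: 0.8386, 0.8386.
All moduli strictly greater than 1? No.
Verdict: Not stationary.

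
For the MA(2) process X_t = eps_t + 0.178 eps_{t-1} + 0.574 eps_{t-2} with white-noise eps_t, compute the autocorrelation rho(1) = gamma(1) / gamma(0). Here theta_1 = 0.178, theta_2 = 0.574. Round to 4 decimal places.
\rho(1) = 0.2058

For an MA(q) process with theta_0 = 1, the autocovariance is
  gamma(k) = sigma^2 * sum_{i=0..q-k} theta_i * theta_{i+k},
and rho(k) = gamma(k) / gamma(0). Sigma^2 cancels.
  numerator   = (1)*(0.178) + (0.178)*(0.574) = 0.280172.
  denominator = (1)^2 + (0.178)^2 + (0.574)^2 = 1.36116.
  rho(1) = 0.280172 / 1.36116 = 0.2058.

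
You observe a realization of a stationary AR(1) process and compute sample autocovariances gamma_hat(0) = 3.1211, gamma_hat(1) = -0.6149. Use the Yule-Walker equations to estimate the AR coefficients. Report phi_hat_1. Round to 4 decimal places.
\hat\phi_{1} = -0.1970

The Yule-Walker equations for an AR(p) process read, in matrix form,
  Gamma_p phi = r_p,   with   (Gamma_p)_{ij} = gamma(|i - j|),
                       (r_p)_i = gamma(i),   i,j = 1..p.
Substitute the sample gammas (Toeplitz matrix and right-hand side of size 1):
  Gamma_p = [[3.1211]]
  r_p     = [-0.6149]
With p = 1 this is the single equation gamma(0) phi_1 = gamma(1):
  phi_hat_1 = gamma(1) / gamma(0) = -0.6149 / 3.1211 = -0.1970.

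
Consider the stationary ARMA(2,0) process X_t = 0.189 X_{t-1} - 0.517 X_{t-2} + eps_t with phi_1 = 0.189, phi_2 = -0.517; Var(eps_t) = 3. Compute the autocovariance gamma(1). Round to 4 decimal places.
\gamma(1) = 0.5182

Multiply the model equation by X_{t-k} and take expectations. With theta_0 = psi_0 = 1 and psi_j the MA(infinity) weights, this gives
  gamma(k) - sum_i phi_i gamma(k-i) = c_k,
  c_k = sigma^2 * sum_{j=k..q} theta_j psi_{j-k}   (c_k = 0 for k > q),
using gamma(-m) = gamma(m).
Pure AR (q = 0): c_0 = sigma^2 = 3, c_k = 0 for k >= 1.
Equations for k = 0, 1, 2 (AR order 2, c_2 = 0):
  (E0) gamma(0) = phi_1 gamma(1) + phi_2 gamma(2) + c_0
  (E1) gamma(1) = phi_1 gamma(0) + phi_2 gamma(1) + c_1
  (E2) gamma(2) = phi_1 gamma(1) + phi_2 gamma(0)
From (E1): gamma(1) = A gamma(0) + B with
  A = phi_1 / (1 - phi_2) = 0.189 / 1.517 = 0.124588,   B = c_1 / (1 - phi_2) = 0 / 1.517 = 0.
Insert (E2) into (E0): gamma(0) (1 - phi_2^2) = phi_1 (1 + phi_2) gamma(1) + c_0.
  phi_1 (1 + phi_2) = (0.189)(0.483) = 0.091287,   1 - phi_2^2 = 0.732711.
Replace gamma(1) by A gamma(0) + B and collect gamma(0):
  gamma(0) [0.732711 - (0.091287)(0.124588)] = c_0 = 3
  gamma(0) * 0.721338 = 3
  gamma(0) = 3 / 0.721338 = 4.15894.
  gamma(1) = A gamma(0) = (0.124588)(4.15894) = 0.518154.
Therefore gamma(1) = 0.5182 (to 4 decimal places).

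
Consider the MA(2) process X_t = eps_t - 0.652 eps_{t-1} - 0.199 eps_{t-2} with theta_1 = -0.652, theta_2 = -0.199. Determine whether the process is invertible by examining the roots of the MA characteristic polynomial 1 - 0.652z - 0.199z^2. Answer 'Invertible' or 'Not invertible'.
\text{Invertible}

The MA(q) characteristic polynomial is P(z) = 1 - 0.652z - 0.199z^2.
Invertibility requires all roots to lie outside the unit circle, i.e. |z| > 1 for every root.
Set 1 + (-0.652) z + (-0.199) z^2 = 0, i.e. a z^2 + b z + c = 0 with a = -0.199, b = -0.652, c = 1.
Discriminant D = b^2 - 4ac = (-0.652)^2 - 4*(-0.199)*1 = 0.425104 - (-0.796) = 1.221104.
D >= 0, so the roots are real: z = (-b +/- sqrt(D)) / (2a) = (0.652 +/- 1.105036) / (-0.398).
  z_1 = (0.652 + 1.105036) / (-0.398) = -4.4147,   |z_1| = 4.4147.
  z_2 = (0.652 - 1.105036) / (-0.398) = 1.1383,   |z_2| = 1.1383.
Moduli of all roots: 4.4147, 1.1383.
All moduli strictly greater than 1? Yes.
Verdict: Invertible.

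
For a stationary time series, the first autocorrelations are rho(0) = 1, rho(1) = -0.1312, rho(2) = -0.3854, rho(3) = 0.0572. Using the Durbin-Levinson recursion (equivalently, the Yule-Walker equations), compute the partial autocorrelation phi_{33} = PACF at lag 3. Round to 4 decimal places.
\phi_{33} = -0.0829

The PACF at lag k is phi_{kk}, the last component of the solution
to the Yule-Walker system G_k phi = r_k where
  (G_k)_{ij} = rho(|i - j|), (r_k)_i = rho(i), i,j = 1..k.
Equivalently, Durbin-Levinson gives phi_{kk} iteratively:
  phi_{11} = rho(1)
  phi_{kk} = [rho(k) - sum_{j=1..k-1} phi_{k-1,j} rho(k-j)]
            / [1 - sum_{j=1..k-1} phi_{k-1,j} rho(j)],
  phi_{k,j} = phi_{k-1,j} - phi_{kk} phi_{k-1,k-j},  j = 1..k-1.
Step k = 1:
  phi_11 = rho(1) = -0.1312.
Step k = 2:
  phi_22 = [rho(2) - phi_11 rho(1)] / [1 - phi_11 rho(1)] = [-0.3854 - (-0.1312)(-0.1312)] / [1 - (-0.1312)(-0.1312)]
         = -0.40261344 / 0.98278656 = -0.409665.
  Update: phi_21 = phi_11 - phi_22 phi_11 = -0.1312 - (-0.409665)(-0.1312) = -0.184948.
Step k = 3:
  phi_33 = [rho(3) - phi_21 rho(2) - phi_22 rho(1)] / [1 - phi_21 rho(1) - phi_22 rho(2)]
    numerator   = 0.0572 - (-0.184948)(-0.3854) - (-0.409665)(-0.1312) = -0.06782706
    denominator = 1 - (-0.184948)(-0.1312) - (-0.409665)(-0.3854) = 0.81784985
  phi_33 = -0.06782706 / 0.81784985 = -0.0829.
Therefore phi_{33} = -0.0829.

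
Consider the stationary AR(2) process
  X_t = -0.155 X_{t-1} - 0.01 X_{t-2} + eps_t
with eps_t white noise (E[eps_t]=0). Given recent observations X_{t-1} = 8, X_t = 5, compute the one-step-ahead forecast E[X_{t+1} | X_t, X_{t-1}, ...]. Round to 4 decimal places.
E[X_{t+1} \mid \mathcal F_t] = -0.8550

For an AR(p) model X_t = c + sum_i phi_i X_{t-i} + eps_t, the
one-step-ahead conditional mean is
  E[X_{t+1} | X_t, ...] = c + sum_i phi_i X_{t+1-i}.
Substitute known values:
  E[X_{t+1} | ...] = (-0.155) * (5) + (-0.01) * (8)
                   = -0.8550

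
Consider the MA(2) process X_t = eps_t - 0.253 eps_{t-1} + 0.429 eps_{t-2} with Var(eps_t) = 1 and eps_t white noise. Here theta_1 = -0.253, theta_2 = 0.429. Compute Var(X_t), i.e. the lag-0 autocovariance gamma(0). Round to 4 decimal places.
\gamma(0) = 1.2481

For an MA(q) process X_t = eps_t + sum_i theta_i eps_{t-i} with
Var(eps_t) = sigma^2, the variance is
  gamma(0) = sigma^2 * (1 + sum_i theta_i^2).
  sum_i theta_i^2 = (-0.253)^2 + (0.429)^2 = 0.064009 + 0.184041 = 0.24805.
  gamma(0) = 1 * (1 + 0.24805) = 1 * 1.24805 = 1.24805, which rounds to 1.2481.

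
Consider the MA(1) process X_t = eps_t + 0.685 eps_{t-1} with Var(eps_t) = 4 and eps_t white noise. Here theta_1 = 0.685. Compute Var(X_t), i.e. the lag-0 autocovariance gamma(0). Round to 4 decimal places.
\gamma(0) = 5.8769

For an MA(q) process X_t = eps_t + sum_i theta_i eps_{t-i} with
Var(eps_t) = sigma^2, the variance is
  gamma(0) = sigma^2 * (1 + sum_i theta_i^2).
  sum_i theta_i^2 = (0.685)^2 = 0.469225.
  gamma(0) = 4 * (1 + 0.469225) = 4 * 1.469225 = 5.8769.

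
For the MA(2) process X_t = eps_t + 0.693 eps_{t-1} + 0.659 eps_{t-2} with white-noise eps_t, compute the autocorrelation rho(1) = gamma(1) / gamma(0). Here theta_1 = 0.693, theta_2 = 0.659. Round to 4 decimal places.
\rho(1) = 0.6005

For an MA(q) process with theta_0 = 1, the autocovariance is
  gamma(k) = sigma^2 * sum_{i=0..q-k} theta_i * theta_{i+k},
and rho(k) = gamma(k) / gamma(0). Sigma^2 cancels.
  numerator   = (1)*(0.693) + (0.693)*(0.659) = 1.149687.
  denominator = (1)^2 + (0.693)^2 + (0.659)^2 = 1.91453.
  rho(1) = 1.149687 / 1.91453 = 0.6005.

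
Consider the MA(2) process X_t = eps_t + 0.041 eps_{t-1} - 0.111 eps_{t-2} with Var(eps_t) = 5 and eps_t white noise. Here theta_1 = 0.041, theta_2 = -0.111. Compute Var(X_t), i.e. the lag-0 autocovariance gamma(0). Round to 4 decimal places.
\gamma(0) = 5.0700

For an MA(q) process X_t = eps_t + sum_i theta_i eps_{t-i} with
Var(eps_t) = sigma^2, the variance is
  gamma(0) = sigma^2 * (1 + sum_i theta_i^2).
  sum_i theta_i^2 = (0.041)^2 + (-0.111)^2 = 0.001681 + 0.012321 = 0.014002.
  gamma(0) = 5 * (1 + 0.014002) = 5 * 1.014002 = 5.07001, which rounds to 5.0700.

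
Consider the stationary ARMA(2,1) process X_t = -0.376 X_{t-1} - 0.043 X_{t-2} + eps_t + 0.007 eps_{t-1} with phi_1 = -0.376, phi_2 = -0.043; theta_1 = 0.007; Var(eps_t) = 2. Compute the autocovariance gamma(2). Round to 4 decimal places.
\gamma(2) = 0.2070

Multiply the model equation by X_{t-k} and take expectations. With theta_0 = psi_0 = 1 and psi_j the MA(infinity) weights, this gives
  gamma(k) - sum_i phi_i gamma(k-i) = c_k,
  c_k = sigma^2 * sum_{j=k..q} theta_j psi_{j-k}   (c_k = 0 for k > q),
using gamma(-m) = gamma(m).
psi-weights needed (psi_j = theta_j + sum_i phi_i psi_{j-i}):
  psi_1 = theta_1 + phi_1 = 0.007 + (-0.376) = -0.369
Right-hand sides:
  c_0 = sigma^2 (1 + theta_1 psi_1) = 2 * (1 + (0.007)(-0.369)) = 2 * 0.997417 = 1.994834
  c_1 = sigma^2 theta_1 = 2 * (0.007) = 0.014
  c_2 = 0
Equations for k = 0, 1, 2 (AR order 2, c_2 = 0):
  (E0) gamma(0) = phi_1 gamma(1) + phi_2 gamma(2) + c_0
  (E1) gamma(1) = phi_1 gamma(0) + phi_2 gamma(1) + c_1
  (E2) gamma(2) = phi_1 gamma(1) + phi_2 gamma(0)
From (E1): gamma(1) = A gamma(0) + B with
  A = phi_1 / (1 - phi_2) = -0.376 / 1.043 = -0.360499,   B = c_1 / (1 - phi_2) = 0.014 / 1.043 = 0.013423.
Insert (E2) into (E0): gamma(0) (1 - phi_2^2) = phi_1 (1 + phi_2) gamma(1) + c_0.
  phi_1 (1 + phi_2) = (-0.376)(0.957) = -0.359832,   1 - phi_2^2 = 0.998151.
Replace gamma(1) by A gamma(0) + B and collect gamma(0):
  gamma(0) [0.998151 - (-0.359832)(-0.360499)] = (-0.359832)(0.013423) + 1.994834
  gamma(0) * 0.868432 = 1.990004
  gamma(0) = 1.990004 / 0.868432 = 2.291491.
  gamma(1) = A gamma(0) + B = (-0.360499)(2.291491) + (0.013423) = -0.812656.
  gamma(2) = phi_1 gamma(1) + phi_2 gamma(0) = (-0.376)(-0.812656) + (-0.043)(2.291491) = 0.207025.
Therefore gamma(2) = 0.2070 (to 4 decimal places).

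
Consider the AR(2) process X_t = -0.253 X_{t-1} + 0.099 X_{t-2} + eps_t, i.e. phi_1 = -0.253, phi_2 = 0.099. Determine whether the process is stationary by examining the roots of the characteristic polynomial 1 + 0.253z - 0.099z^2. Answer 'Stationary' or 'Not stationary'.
\text{Stationary}

The AR(p) characteristic polynomial is P(z) = 1 + 0.253z - 0.099z^2.
Stationarity requires all roots to lie outside the unit circle, i.e. |z| > 1 for every root.
Set 1 + (0.253) z + (-0.099) z^2 = 0, i.e. a z^2 + b z + c = 0 with a = -0.099, b = 0.253, c = 1.
Discriminant D = b^2 - 4ac = (0.253)^2 - 4*(-0.099)*1 = 0.064009 - (-0.396) = 0.460009.
D >= 0, so the roots are real: z = (-b +/- sqrt(D)) / (2a) = (-0.253 +/- 0.67824) / (-0.198).
  z_1 = (-0.253 + 0.67824) / (-0.198) = -2.1477,   |z_1| = 2.1477.
  z_2 = (-0.253 - 0.67824) / (-0.198) = 4.7032,   |z_2| = 4.7032.
Moduli of all roots: 2.1477, 4.7032.
All moduli strictly greater than 1? Yes.
Verdict: Stationary.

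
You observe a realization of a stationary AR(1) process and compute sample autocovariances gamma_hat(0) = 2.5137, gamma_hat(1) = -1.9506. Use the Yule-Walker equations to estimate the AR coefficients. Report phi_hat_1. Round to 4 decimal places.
\hat\phi_{1} = -0.7760

The Yule-Walker equations for an AR(p) process read, in matrix form,
  Gamma_p phi = r_p,   with   (Gamma_p)_{ij} = gamma(|i - j|),
                       (r_p)_i = gamma(i),   i,j = 1..p.
Substitute the sample gammas (Toeplitz matrix and right-hand side of size 1):
  Gamma_p = [[2.5137]]
  r_p     = [-1.9506]
With p = 1 this is the single equation gamma(0) phi_1 = gamma(1):
  phi_hat_1 = gamma(1) / gamma(0) = -1.9506 / 2.5137 = -0.7760.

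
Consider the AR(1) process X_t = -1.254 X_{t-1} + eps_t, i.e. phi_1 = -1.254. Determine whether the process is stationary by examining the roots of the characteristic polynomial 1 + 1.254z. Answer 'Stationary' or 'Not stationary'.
\text{Not stationary}

The AR(p) characteristic polynomial is P(z) = 1 + 1.254z.
Stationarity requires all roots to lie outside the unit circle, i.e. |z| > 1 for every root.
This is linear in z: 1 + (1.254) z = 0  =>  z = -1/(1.254) = -0.797448,  |z| = 0.797448.
Moduli of all roots: 0.7974.
All moduli strictly greater than 1? No.
Verdict: Not stationary.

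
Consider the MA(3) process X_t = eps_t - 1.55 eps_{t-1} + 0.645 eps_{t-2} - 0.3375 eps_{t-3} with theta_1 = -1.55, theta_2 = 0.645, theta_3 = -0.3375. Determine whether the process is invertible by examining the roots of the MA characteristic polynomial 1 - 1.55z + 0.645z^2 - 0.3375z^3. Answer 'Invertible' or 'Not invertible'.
\text{Not invertible}

The MA(q) characteristic polynomial is P(z) = 1 - 1.55z + 0.645z^2 - 0.3375z^3.
Invertibility requires all roots to lie outside the unit circle, i.e. |z| > 1 for every root.
Degree 3: look for a simple real root z0 first, then factor out (1 - z/z0) and solve the remaining quadratic.
Testing z0 = 0.8: P(0.8) = 1 + (-1.55)(0.8) + (0.645)(0.8)^2 + (-0.3375)(0.8)^3
  = 1 + (-1.24) + (0.4128) + (-0.1728) = 0.  So z_0 = 0.8 is a root, |z_0| = 0.8.
Divide out the factor (1 - 1.25 z) = (1 - z/z0) (since 1/z0 = 1.25):
  P(z) = (1 - 1.25 z)(1 + (-0.3) z + (0.27) z^2)
  [check: z-coef -0.3 - (1.25) = -1.55; z^2-coef 0.27 - (1.25)(-0.3) = 0.645; z^3-coef -(1.25)(0.27) = -0.3375.]
Remaining roots from the quadratic factor 1 + (-0.3) z + (0.27) z^2:
  Set 1 + (-0.3) z + (0.27) z^2 = 0, i.e. a z^2 + b z + c = 0 with a = 0.27, b = -0.3, c = 1.
  Discriminant D = b^2 - 4ac = (-0.3)^2 - 4*(0.27)*1 = 0.09 - (1.08) = -0.99.
  D < 0, so the roots are the complex-conjugate pair z = (-b +/- i sqrt(-D)) / (2a) = 0.5556 +/- 1.8426i.
  For a conjugate pair |z|^2 = z * conj(z) = (product of roots) = c/a = 1/(0.27) = 3.703704, so |z| = sqrt(3.703704) = 1.9245 for both roots.
Moduli of all roots: 0.8000, 1.9245, 1.9245.
All moduli strictly greater than 1? No.
Verdict: Not invertible.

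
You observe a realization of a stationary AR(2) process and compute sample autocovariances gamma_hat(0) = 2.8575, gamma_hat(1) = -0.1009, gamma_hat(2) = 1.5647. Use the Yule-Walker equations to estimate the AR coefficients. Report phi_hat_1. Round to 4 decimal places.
\hat\phi_{1} = -0.0160

The Yule-Walker equations for an AR(p) process read, in matrix form,
  Gamma_p phi = r_p,   with   (Gamma_p)_{ij} = gamma(|i - j|),
                       (r_p)_i = gamma(i),   i,j = 1..p.
Substitute the sample gammas (Toeplitz matrix and right-hand side of size 2):
  Gamma_p = [[2.8575, -0.1009], [-0.1009, 2.8575]]
  r_p     = [-0.1009, 1.5647]
Written out:
  2.8575 phi_1 - 0.1009 phi_2 = -0.1009
  -0.1009 phi_1 + 2.8575 phi_2 = 1.5647
Solve by Cramer's rule:
  det = gamma(0)^2 - gamma(1)^2 = (2.8575)^2 - (-0.1009)^2 = 8.16530625 - 0.01018081 = 8.15512544
  phi_hat_1 = [gamma(1) gamma(0) - gamma(1) gamma(2)] / det = [(-0.1009)(2.8575) - (-0.1009)(1.5647)] / 8.15512544 = -0.13044352 / 8.15512544 = -0.016
  phi_hat_2 = [gamma(0) gamma(2) - gamma(1)^2] / det = [(2.8575)(1.5647) - (-0.1009)^2] / 8.15512544 = 4.46094944 / 8.15512544 = 0.547
So phi_hat = [-0.0160, 0.5470].
Therefore phi_hat_1 = -0.0160.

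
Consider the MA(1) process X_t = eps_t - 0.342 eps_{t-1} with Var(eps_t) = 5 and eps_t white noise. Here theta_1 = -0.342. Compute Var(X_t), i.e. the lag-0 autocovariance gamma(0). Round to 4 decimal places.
\gamma(0) = 5.5848

For an MA(q) process X_t = eps_t + sum_i theta_i eps_{t-i} with
Var(eps_t) = sigma^2, the variance is
  gamma(0) = sigma^2 * (1 + sum_i theta_i^2).
  sum_i theta_i^2 = (-0.342)^2 = 0.116964.
  gamma(0) = 5 * (1 + 0.116964) = 5 * 1.116964 = 5.58482, which rounds to 5.5848.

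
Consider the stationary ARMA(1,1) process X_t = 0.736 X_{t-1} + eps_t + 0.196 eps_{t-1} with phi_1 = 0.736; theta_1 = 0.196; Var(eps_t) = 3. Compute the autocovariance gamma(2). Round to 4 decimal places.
\gamma(2) = 5.1379

Multiply the model equation by X_{t-k} and take expectations. With theta_0 = psi_0 = 1 and psi_j the MA(infinity) weights, this gives
  gamma(k) - sum_i phi_i gamma(k-i) = c_k,
  c_k = sigma^2 * sum_{j=k..q} theta_j psi_{j-k}   (c_k = 0 for k > q),
using gamma(-m) = gamma(m).
psi-weights needed (psi_j = theta_j + sum_i phi_i psi_{j-i}):
  psi_1 = theta_1 + phi_1 = 0.196 + (0.736) = 0.932
Right-hand sides:
  c_0 = sigma^2 (1 + theta_1 psi_1) = 3 * (1 + (0.196)(0.932)) = 3 * 1.182672 = 3.548016
  c_1 = sigma^2 theta_1 = 3 * (0.196) = 0.588
  c_2 = 0
Equations for k = 0 and k = 1 (AR order 1):
  gamma(0) = phi_1 gamma(1) + c_0
  gamma(1) = phi_1 gamma(0) + c_1
Substituting the second into the first: gamma(0) (1 - phi_1^2) = c_0 + phi_1 c_1, so
  gamma(0) = (c_0 + phi_1 c_1) / (1 - phi_1^2) = (3.548016 + (0.736)(0.588)) / (1 - (0.736)^2) = 3.980784 / 0.458304 = 8.685903.
  gamma(1) = phi_1 gamma(0) + c_1 = (0.736)(8.685903) + (0.588) = 6.980824.
For k = 2 (> q): gamma(2) = phi_1 gamma(1) = (0.736)(6.980824) = 5.137887.
Therefore gamma(2) = 5.1379 (to 4 decimal places).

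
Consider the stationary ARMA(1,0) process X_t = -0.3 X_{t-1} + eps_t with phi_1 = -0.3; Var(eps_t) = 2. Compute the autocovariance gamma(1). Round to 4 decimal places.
\gamma(1) = -0.6593

Multiply the model equation by X_{t-k} and take expectations. With theta_0 = psi_0 = 1 and psi_j the MA(infinity) weights, this gives
  gamma(k) - sum_i phi_i gamma(k-i) = c_k,
  c_k = sigma^2 * sum_{j=k..q} theta_j psi_{j-k}   (c_k = 0 for k > q),
using gamma(-m) = gamma(m).
Pure AR (q = 0): c_0 = sigma^2 = 2, c_k = 0 for k >= 1.
Equations for k = 0 and k = 1 (AR order 1):
  gamma(0) = phi_1 gamma(1) + c_0
  gamma(1) = phi_1 gamma(0) + c_1
Substituting the second into the first: gamma(0) (1 - phi_1^2) = c_0 + phi_1 c_1, so
  gamma(0) = c_0 / (1 - phi_1^2) = 2 / (1 - (-0.3)^2) = 2 / 0.91 = 2.197802.
  gamma(1) = phi_1 gamma(0) = (-0.3)(2.197802) = -0.659341.
Therefore gamma(1) = -0.6593 (to 4 decimal places).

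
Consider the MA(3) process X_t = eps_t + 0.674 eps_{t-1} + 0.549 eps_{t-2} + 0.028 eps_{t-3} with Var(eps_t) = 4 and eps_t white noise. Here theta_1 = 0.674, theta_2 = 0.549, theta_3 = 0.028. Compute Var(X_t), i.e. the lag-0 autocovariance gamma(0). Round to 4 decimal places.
\gamma(0) = 7.0258

For an MA(q) process X_t = eps_t + sum_i theta_i eps_{t-i} with
Var(eps_t) = sigma^2, the variance is
  gamma(0) = sigma^2 * (1 + sum_i theta_i^2).
  sum_i theta_i^2 = (0.674)^2 + (0.549)^2 + (0.028)^2 = 0.454276 + 0.301401 + 0.000784 = 0.756461.
  gamma(0) = 4 * (1 + 0.756461) = 4 * 1.756461 = 7.025844, which rounds to 7.0258.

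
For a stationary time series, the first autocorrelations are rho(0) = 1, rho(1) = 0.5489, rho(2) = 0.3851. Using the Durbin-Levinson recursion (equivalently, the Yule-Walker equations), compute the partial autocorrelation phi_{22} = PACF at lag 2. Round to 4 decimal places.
\phi_{22} = 0.1199

The PACF at lag k is phi_{kk}, the last component of the solution
to the Yule-Walker system G_k phi = r_k where
  (G_k)_{ij} = rho(|i - j|), (r_k)_i = rho(i), i,j = 1..k.
Equivalently, Durbin-Levinson gives phi_{kk} iteratively:
  phi_{11} = rho(1)
  phi_{kk} = [rho(k) - sum_{j=1..k-1} phi_{k-1,j} rho(k-j)]
            / [1 - sum_{j=1..k-1} phi_{k-1,j} rho(j)],
  phi_{k,j} = phi_{k-1,j} - phi_{kk} phi_{k-1,k-j},  j = 1..k-1.
Step k = 1:
  phi_11 = rho(1) = 0.5489.
Step k = 2:
  phi_22 = [rho(2) - phi_11 rho(1)] / [1 - phi_11 rho(1)] = [0.3851 - (0.5489)(0.5489)] / [1 - (0.5489)(0.5489)]
         = 0.08380879 / 0.69870879 = 0.1199.
Therefore phi_{22} = 0.1199.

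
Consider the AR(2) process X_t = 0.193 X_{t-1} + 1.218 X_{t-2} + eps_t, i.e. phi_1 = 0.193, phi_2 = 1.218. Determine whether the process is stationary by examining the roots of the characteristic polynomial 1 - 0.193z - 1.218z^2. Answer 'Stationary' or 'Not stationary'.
\text{Not stationary}

The AR(p) characteristic polynomial is P(z) = 1 - 0.193z - 1.218z^2.
Stationarity requires all roots to lie outside the unit circle, i.e. |z| > 1 for every root.
Set 1 + (-0.193) z + (-1.218) z^2 = 0, i.e. a z^2 + b z + c = 0 with a = -1.218, b = -0.193, c = 1.
Discriminant D = b^2 - 4ac = (-0.193)^2 - 4*(-1.218)*1 = 0.037249 - (-4.872) = 4.909249.
D >= 0, so the roots are real: z = (-b +/- sqrt(D)) / (2a) = (0.193 +/- 2.215683) / (-2.436).
  z_1 = (0.193 + 2.215683) / (-2.436) = -0.9888,   |z_1| = 0.9888.
  z_2 = (0.193 - 2.215683) / (-2.436) = 0.8303,   |z_2| = 0.8303.
Moduli of all roots: 0.9888, 0.8303.
All moduli strictly greater than 1? No.
Verdict: Not stationary.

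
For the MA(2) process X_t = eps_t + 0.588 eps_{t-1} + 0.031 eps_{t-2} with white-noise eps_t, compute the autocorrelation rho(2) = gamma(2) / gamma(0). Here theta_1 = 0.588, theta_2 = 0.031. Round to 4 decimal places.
\rho(2) = 0.0230

For an MA(q) process with theta_0 = 1, the autocovariance is
  gamma(k) = sigma^2 * sum_{i=0..q-k} theta_i * theta_{i+k},
and rho(k) = gamma(k) / gamma(0). Sigma^2 cancels.
  numerator   = (1)*(0.031) = 0.031.
  denominator = (1)^2 + (0.588)^2 + (0.031)^2 = 1.346705.
  rho(2) = 0.031 / 1.346705 = 0.0230.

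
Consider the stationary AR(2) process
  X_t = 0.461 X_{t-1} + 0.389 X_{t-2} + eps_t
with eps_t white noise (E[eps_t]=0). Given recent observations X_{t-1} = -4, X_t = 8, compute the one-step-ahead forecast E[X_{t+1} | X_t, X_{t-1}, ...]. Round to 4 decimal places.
E[X_{t+1} \mid \mathcal F_t] = 2.1320

For an AR(p) model X_t = c + sum_i phi_i X_{t-i} + eps_t, the
one-step-ahead conditional mean is
  E[X_{t+1} | X_t, ...] = c + sum_i phi_i X_{t+1-i}.
Substitute known values:
  E[X_{t+1} | ...] = (0.461) * (8) + (0.389) * (-4)
                   = 2.1320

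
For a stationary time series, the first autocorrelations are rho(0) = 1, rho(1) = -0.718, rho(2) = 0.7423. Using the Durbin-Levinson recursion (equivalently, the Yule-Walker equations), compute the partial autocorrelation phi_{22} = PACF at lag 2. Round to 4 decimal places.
\phi_{22} = 0.4681

The PACF at lag k is phi_{kk}, the last component of the solution
to the Yule-Walker system G_k phi = r_k where
  (G_k)_{ij} = rho(|i - j|), (r_k)_i = rho(i), i,j = 1..k.
Equivalently, Durbin-Levinson gives phi_{kk} iteratively:
  phi_{11} = rho(1)
  phi_{kk} = [rho(k) - sum_{j=1..k-1} phi_{k-1,j} rho(k-j)]
            / [1 - sum_{j=1..k-1} phi_{k-1,j} rho(j)],
  phi_{k,j} = phi_{k-1,j} - phi_{kk} phi_{k-1,k-j},  j = 1..k-1.
Step k = 1:
  phi_11 = rho(1) = -0.718.
Step k = 2:
  phi_22 = [rho(2) - phi_11 rho(1)] / [1 - phi_11 rho(1)] = [0.7423 - (-0.718)(-0.718)] / [1 - (-0.718)(-0.718)]
         = 0.226776 / 0.484476 = 0.4681.
Therefore phi_{22} = 0.4681.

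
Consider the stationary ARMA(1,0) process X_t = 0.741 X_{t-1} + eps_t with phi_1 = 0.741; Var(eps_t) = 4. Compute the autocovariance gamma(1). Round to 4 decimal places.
\gamma(1) = 6.5732

Multiply the model equation by X_{t-k} and take expectations. With theta_0 = psi_0 = 1 and psi_j the MA(infinity) weights, this gives
  gamma(k) - sum_i phi_i gamma(k-i) = c_k,
  c_k = sigma^2 * sum_{j=k..q} theta_j psi_{j-k}   (c_k = 0 for k > q),
using gamma(-m) = gamma(m).
Pure AR (q = 0): c_0 = sigma^2 = 4, c_k = 0 for k >= 1.
Equations for k = 0 and k = 1 (AR order 1):
  gamma(0) = phi_1 gamma(1) + c_0
  gamma(1) = phi_1 gamma(0) + c_1
Substituting the second into the first: gamma(0) (1 - phi_1^2) = c_0 + phi_1 c_1, so
  gamma(0) = c_0 / (1 - phi_1^2) = 4 / (1 - (0.741)^2) = 4 / 0.450919 = 8.870773.
  gamma(1) = phi_1 gamma(0) = (0.741)(8.870773) = 6.573243.
Therefore gamma(1) = 6.5732 (to 4 decimal places).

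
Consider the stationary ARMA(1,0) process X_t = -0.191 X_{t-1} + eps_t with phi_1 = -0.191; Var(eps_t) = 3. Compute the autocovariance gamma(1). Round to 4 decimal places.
\gamma(1) = -0.5947

Multiply the model equation by X_{t-k} and take expectations. With theta_0 = psi_0 = 1 and psi_j the MA(infinity) weights, this gives
  gamma(k) - sum_i phi_i gamma(k-i) = c_k,
  c_k = sigma^2 * sum_{j=k..q} theta_j psi_{j-k}   (c_k = 0 for k > q),
using gamma(-m) = gamma(m).
Pure AR (q = 0): c_0 = sigma^2 = 3, c_k = 0 for k >= 1.
Equations for k = 0 and k = 1 (AR order 1):
  gamma(0) = phi_1 gamma(1) + c_0
  gamma(1) = phi_1 gamma(0) + c_1
Substituting the second into the first: gamma(0) (1 - phi_1^2) = c_0 + phi_1 c_1, so
  gamma(0) = c_0 / (1 - phi_1^2) = 3 / (1 - (-0.191)^2) = 3 / 0.963519 = 3.113587.
  gamma(1) = phi_1 gamma(0) = (-0.191)(3.113587) = -0.594695.
Therefore gamma(1) = -0.5947 (to 4 decimal places).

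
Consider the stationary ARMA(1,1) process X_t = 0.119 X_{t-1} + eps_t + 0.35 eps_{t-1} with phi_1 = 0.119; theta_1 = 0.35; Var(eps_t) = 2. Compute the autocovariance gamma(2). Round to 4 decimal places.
\gamma(2) = 0.1179

Multiply the model equation by X_{t-k} and take expectations. With theta_0 = psi_0 = 1 and psi_j the MA(infinity) weights, this gives
  gamma(k) - sum_i phi_i gamma(k-i) = c_k,
  c_k = sigma^2 * sum_{j=k..q} theta_j psi_{j-k}   (c_k = 0 for k > q),
using gamma(-m) = gamma(m).
psi-weights needed (psi_j = theta_j + sum_i phi_i psi_{j-i}):
  psi_1 = theta_1 + phi_1 = 0.35 + (0.119) = 0.469
Right-hand sides:
  c_0 = sigma^2 (1 + theta_1 psi_1) = 2 * (1 + (0.35)(0.469)) = 2 * 1.16415 = 2.3283
  c_1 = sigma^2 theta_1 = 2 * (0.35) = 0.7
  c_2 = 0
Equations for k = 0 and k = 1 (AR order 1):
  gamma(0) = phi_1 gamma(1) + c_0
  gamma(1) = phi_1 gamma(0) + c_1
Substituting the second into the first: gamma(0) (1 - phi_1^2) = c_0 + phi_1 c_1, so
  gamma(0) = (c_0 + phi_1 c_1) / (1 - phi_1^2) = (2.3283 + (0.119)(0.7)) / (1 - (0.119)^2) = 2.4116 / 0.985839 = 2.446241.
  gamma(1) = phi_1 gamma(0) + c_1 = (0.119)(2.446241) + (0.7) = 0.991103.
For k = 2 (> q): gamma(2) = phi_1 gamma(1) = (0.119)(0.991103) = 0.117941.
Therefore gamma(2) = 0.1179 (to 4 decimal places).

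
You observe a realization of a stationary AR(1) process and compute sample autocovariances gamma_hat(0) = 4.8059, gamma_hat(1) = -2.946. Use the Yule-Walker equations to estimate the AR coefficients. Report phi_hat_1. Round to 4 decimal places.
\hat\phi_{1} = -0.6130

The Yule-Walker equations for an AR(p) process read, in matrix form,
  Gamma_p phi = r_p,   with   (Gamma_p)_{ij} = gamma(|i - j|),
                       (r_p)_i = gamma(i),   i,j = 1..p.
Substitute the sample gammas (Toeplitz matrix and right-hand side of size 1):
  Gamma_p = [[4.8059]]
  r_p     = [-2.946]
With p = 1 this is the single equation gamma(0) phi_1 = gamma(1):
  phi_hat_1 = gamma(1) / gamma(0) = -2.946 / 4.8059 = -0.6130.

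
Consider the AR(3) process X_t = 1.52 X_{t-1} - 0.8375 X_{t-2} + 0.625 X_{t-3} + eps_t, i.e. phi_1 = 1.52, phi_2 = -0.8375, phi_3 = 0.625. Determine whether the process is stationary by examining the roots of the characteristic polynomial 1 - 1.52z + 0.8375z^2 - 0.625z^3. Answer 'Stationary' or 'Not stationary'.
\text{Not stationary}

The AR(p) characteristic polynomial is P(z) = 1 - 1.52z + 0.8375z^2 - 0.625z^3.
Stationarity requires all roots to lie outside the unit circle, i.e. |z| > 1 for every root.
Degree 3: look for a simple real root z0 first, then factor out (1 - z/z0) and solve the remaining quadratic.
Testing z0 = 0.8: P(0.8) = 1 + (-1.52)(0.8) + (0.8375)(0.8)^2 + (-0.625)(0.8)^3
  = 1 + (-1.216) + (0.536) + (-0.32) = 0.  So z_0 = 0.8 is a root, |z_0| = 0.8.
Divide out the factor (1 - 1.25 z) = (1 - z/z0) (since 1/z0 = 1.25):
  P(z) = (1 - 1.25 z)(1 + (-0.27) z + (0.5) z^2)
  [check: z-coef -0.27 - (1.25) = -1.52; z^2-coef 0.5 - (1.25)(-0.27) = 0.8375; z^3-coef -(1.25)(0.5) = -0.625.]
Remaining roots from the quadratic factor 1 + (-0.27) z + (0.5) z^2:
  Set 1 + (-0.27) z + (0.5) z^2 = 0, i.e. a z^2 + b z + c = 0 with a = 0.5, b = -0.27, c = 1.
  Discriminant D = b^2 - 4ac = (-0.27)^2 - 4*(0.5)*1 = 0.0729 - (2) = -1.9271.
  D < 0, so the roots are the complex-conjugate pair z = (-b +/- i sqrt(-D)) / (2a) = 0.27 +/- 1.3882i.
  For a conjugate pair |z|^2 = z * conj(z) = (product of roots) = c/a = 1/(0.5) = 2, so |z| = sqrt(2) = 1.4142 for both roots.
Moduli of all roots: 0.8000, 1.4142, 1.4142.
All moduli strictly greater than 1? No.
Verdict: Not stationary.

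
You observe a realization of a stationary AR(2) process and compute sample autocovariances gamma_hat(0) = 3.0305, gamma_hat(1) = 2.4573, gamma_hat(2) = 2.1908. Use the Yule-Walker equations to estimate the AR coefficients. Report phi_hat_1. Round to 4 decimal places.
\hat\phi_{1} = 0.6560

The Yule-Walker equations for an AR(p) process read, in matrix form,
  Gamma_p phi = r_p,   with   (Gamma_p)_{ij} = gamma(|i - j|),
                       (r_p)_i = gamma(i),   i,j = 1..p.
Substitute the sample gammas (Toeplitz matrix and right-hand side of size 2):
  Gamma_p = [[3.0305, 2.4573], [2.4573, 3.0305]]
  r_p     = [2.4573, 2.1908]
Written out:
  3.0305 phi_1 + 2.4573 phi_2 = 2.4573
  2.4573 phi_1 + 3.0305 phi_2 = 2.1908
Solve by Cramer's rule:
  det = gamma(0)^2 - gamma(1)^2 = (3.0305)^2 - (2.4573)^2 = 9.18393025 - 6.03832329 = 3.14560696
  phi_hat_1 = [gamma(1) gamma(0) - gamma(1) gamma(2)] / det = [(2.4573)(3.0305) - (2.4573)(2.1908)] / 3.14560696 = 2.06339481 / 3.14560696 = 0.656
  phi_hat_2 = [gamma(0) gamma(2) - gamma(1)^2] / det = [(3.0305)(2.1908) - (2.4573)^2] / 3.14560696 = 0.60089611 / 3.14560696 = 0.191
So phi_hat = [0.6560, 0.1910].
Therefore phi_hat_1 = 0.6560.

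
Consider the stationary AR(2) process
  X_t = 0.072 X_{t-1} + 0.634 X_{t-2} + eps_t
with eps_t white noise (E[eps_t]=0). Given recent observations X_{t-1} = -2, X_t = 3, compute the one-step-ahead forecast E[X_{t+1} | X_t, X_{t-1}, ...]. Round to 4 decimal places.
E[X_{t+1} \mid \mathcal F_t] = -1.0520

For an AR(p) model X_t = c + sum_i phi_i X_{t-i} + eps_t, the
one-step-ahead conditional mean is
  E[X_{t+1} | X_t, ...] = c + sum_i phi_i X_{t+1-i}.
Substitute known values:
  E[X_{t+1} | ...] = (0.072) * (3) + (0.634) * (-2)
                   = -1.0520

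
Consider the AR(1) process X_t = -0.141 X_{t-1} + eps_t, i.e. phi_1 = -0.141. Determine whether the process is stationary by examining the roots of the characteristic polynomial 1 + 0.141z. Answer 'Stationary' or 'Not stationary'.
\text{Stationary}

The AR(p) characteristic polynomial is P(z) = 1 + 0.141z.
Stationarity requires all roots to lie outside the unit circle, i.e. |z| > 1 for every root.
This is linear in z: 1 + (0.141) z = 0  =>  z = -1/(0.141) = -7.092199,  |z| = 7.092199.
Moduli of all roots: 7.0922.
All moduli strictly greater than 1? Yes.
Verdict: Stationary.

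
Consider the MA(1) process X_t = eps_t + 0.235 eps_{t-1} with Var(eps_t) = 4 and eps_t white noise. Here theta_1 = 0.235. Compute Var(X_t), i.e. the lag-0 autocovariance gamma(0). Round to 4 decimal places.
\gamma(0) = 4.2209

For an MA(q) process X_t = eps_t + sum_i theta_i eps_{t-i} with
Var(eps_t) = sigma^2, the variance is
  gamma(0) = sigma^2 * (1 + sum_i theta_i^2).
  sum_i theta_i^2 = (0.235)^2 = 0.055225.
  gamma(0) = 4 * (1 + 0.055225) = 4 * 1.055225 = 4.2209.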